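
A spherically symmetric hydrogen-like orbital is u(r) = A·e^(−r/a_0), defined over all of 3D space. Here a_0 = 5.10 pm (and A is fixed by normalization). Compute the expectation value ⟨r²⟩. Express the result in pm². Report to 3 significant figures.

The expectation value is the |u|²-weighted average of r^2: ∫ r^2|u|² 4πr² dr.
With ∫₀^∞ r^4 e^(−αr) dr = 4!/α^5, evaluating both integrals, ⟨r²⟩ = 3·a_0^2.
Putting a_0 = 5.10 gives 78.03.

⟨r^2⟩ ≈ 78.0 pm^2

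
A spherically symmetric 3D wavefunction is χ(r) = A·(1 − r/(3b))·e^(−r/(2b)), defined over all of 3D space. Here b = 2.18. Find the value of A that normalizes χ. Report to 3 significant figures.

We need A² ∫|f|² 4πr² dr = 1, taking the integral from 0 to ∞.
The integral (without the A² prefactor) comes out to 8·π·b^3/3.
Plugging in b = 2.18 yields A = 0.1073.

A ≈ 0.107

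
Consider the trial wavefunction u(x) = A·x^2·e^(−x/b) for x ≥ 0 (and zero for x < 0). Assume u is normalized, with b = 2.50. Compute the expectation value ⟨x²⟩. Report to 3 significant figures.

⟨x^2⟩ ≈ 46.9

The expectation value is the |u|²-weighted average of x^2: ∫ x^2|u|² dx.
Recall ∫₀^∞ x^m e^(−x/β) dx = m!·β^(m+1), since the A² factors cancel between numerator and denominator, ⟨x²⟩ = 15·b^2/2.
With b = 2.50, ⟨x^2⟩ = 46.88.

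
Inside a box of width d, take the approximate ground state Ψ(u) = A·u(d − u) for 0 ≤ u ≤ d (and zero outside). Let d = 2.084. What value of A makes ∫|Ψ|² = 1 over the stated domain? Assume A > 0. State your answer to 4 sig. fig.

A ≈ 0.8736

Normalization requires ∫|Ψ|² du = 1, integrated from 0 to d.
Expanding the polynomial and integrating term by term, with Ψ = A·u(d − u), the integral evaluates to A²·[d^5/30].
Plugging in d = 2.084 yields A = 0.87361.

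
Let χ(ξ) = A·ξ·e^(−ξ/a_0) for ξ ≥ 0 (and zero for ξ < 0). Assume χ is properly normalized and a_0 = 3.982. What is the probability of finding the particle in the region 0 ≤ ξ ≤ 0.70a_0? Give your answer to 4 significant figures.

P = ∫_{0}^{0.70a_0} |χ(ξ)|² dξ.
With A² fixed by ∫|χ|² = 1, i.e. A² = (a_0^3/4)^(−1), substitute and integrate.
Substituting u = ξ/a_0, A² and the length scale cancel in the ratio: P = ∫_{0}^{0.70} u^2·e^(-2·u) du / ∫_{0}^{∞} u^2·e^(-2·u) du.
Using ∫ u^2·e^(-2·u) du = -(2·u^2 + 2·u + 1)·e^(-2·u)/4, the numerator is 1/4 - 169·e^(-7/5)/200 and the denominator is 1/4.
This works out to P = 0.16650.

P ≈ 0.1665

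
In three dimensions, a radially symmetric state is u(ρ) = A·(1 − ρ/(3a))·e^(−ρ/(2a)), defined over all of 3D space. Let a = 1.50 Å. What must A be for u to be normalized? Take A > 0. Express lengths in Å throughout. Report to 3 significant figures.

A ≈ 0.188 Å^(-3/2)

The normalization condition is ∫|u|² 4πρ² dρ = 1 from 0 to ∞.
The angular integral contributes 4π, leaving ∫₀^∞ ρ²|u|² dρ.
Using ∫₀^∞ ρⁿ e^(−αρ) dρ = n!/αⁿ⁺¹, with u = A·(1 − ρ/(3a))·e^(−ρ/(2a)), the integral evaluates to A²·[8·π·a^3/3].
Hence A² = 1/[8·π·a^3/3].
Substituting a = 1.50 gives A² = 0.03537, so A = 0.1881.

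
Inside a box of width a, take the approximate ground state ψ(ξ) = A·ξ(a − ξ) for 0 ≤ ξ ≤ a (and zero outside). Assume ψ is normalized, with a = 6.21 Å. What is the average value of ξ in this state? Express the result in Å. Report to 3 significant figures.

⟨ξ⟩ ≈ 3.11 Å

The expectation value is the |ψ|²-weighted average of ξ: ∫ ξ|ψ|² dξ.
Expanding the polynomial and integrating term by term, the ratio of the moment integral to the normalization integral gives ⟨ξ⟩ = a/2.
Putting a = 6.21 gives 3.105.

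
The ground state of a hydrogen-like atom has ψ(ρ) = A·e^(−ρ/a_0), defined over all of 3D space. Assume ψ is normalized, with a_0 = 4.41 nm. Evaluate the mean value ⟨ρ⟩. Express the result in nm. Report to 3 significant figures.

By definition ⟨ρ⟩ = ∫ ρ |ψ(ρ)|² 4πρ² dρ.
Evaluating both integrals, ⟨ρ⟩ = 3·a_0/2.
Putting a_0 = 4.41 gives 6.615.

⟨ρ⟩ ≈ 6.62 nm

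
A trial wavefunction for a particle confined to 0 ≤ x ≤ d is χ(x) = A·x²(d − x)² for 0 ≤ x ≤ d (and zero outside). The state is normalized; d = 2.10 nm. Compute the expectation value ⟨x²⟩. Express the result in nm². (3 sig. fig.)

⟨x^2⟩ ≈ 1.20 nm^2

The expectation value is the |χ|²-weighted average of x^2: ∫ x^2|χ|² dx.
Expanding the polynomial and integrating term by term, since the A² factors cancel between numerator and denominator, ⟨x²⟩ = 3·d^2/11.
Putting d = 2.10 gives 1.203.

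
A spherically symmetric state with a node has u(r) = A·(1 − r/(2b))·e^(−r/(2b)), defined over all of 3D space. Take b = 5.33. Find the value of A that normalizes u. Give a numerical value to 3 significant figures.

A ≈ 0.0162

Require ∫ |u|² 4πr² dr = 1 over the whole domain.
With u = A·(1 − r/(2b))·e^(−r/(2b)), the integral evaluates to A²·[8·π·b^3].
With b = 5.33: A² = 0.0002628 and A = 0.01621.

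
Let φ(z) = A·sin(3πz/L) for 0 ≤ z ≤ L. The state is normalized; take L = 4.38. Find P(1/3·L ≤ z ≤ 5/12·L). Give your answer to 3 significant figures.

P ≈ 0.0303

P = ∫_{1/3·L}^{5/12·L} |φ(z)|² dz.
With A² fixed by ∫|φ|² = 1, i.e. A² = (L/2)^(−1), substitute and integrate.
Substituting u = z/L, A² and the length scale cancel in the ratio: P = ∫_{1/3}^{5/12} sin(3·π·u)^2 du / ∫_{0}^{1} sin(3·π·u)^2 du.
Using ∫ sin(3·π·u)^2 du = u/2 - sin(6·π·u)/(12·π), the numerator is 1/24 - 1/(12·π) and the denominator is 1/2.
Evaluating gives P = (-2 + π)/(12·π).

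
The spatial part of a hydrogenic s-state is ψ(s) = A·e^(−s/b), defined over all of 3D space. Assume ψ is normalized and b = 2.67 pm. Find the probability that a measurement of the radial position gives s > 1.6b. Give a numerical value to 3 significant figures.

P ≈ 0.380

Integrate the radial probability density 4πs²|ψ|² over s > 1.6b.
A² is fixed by ∫₀^∞ 4πs²|ψ|² ds = 1, i.e. A² = (π·b^3)^(−1).
In terms of u = s/b (A², 4π and the length scale all cancel between numerator and denominator), P = [∫_{1.6}^{∞} u^2·e^(-2·u) du] / [∫_{0}^{∞} u^2·e^(-2·u) du].
An antiderivative of u^2·e^(-2·u) is -(2·u^2 + 2·u + 1)·e^(-2·u)/4; evaluating from 1.6 to ∞ gives 233·e^(-16/5)/100, while the full integral is 1/4.
Taking the ratio yields P = 0.3799.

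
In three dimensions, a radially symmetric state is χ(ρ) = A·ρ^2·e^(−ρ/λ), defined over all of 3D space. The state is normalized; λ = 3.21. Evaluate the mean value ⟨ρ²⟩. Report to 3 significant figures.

⟨ρ^2⟩ ≈ 144

By definition ⟨ρ²⟩ = ∫ ρ^2 |χ(ρ)|² 4πρ² dρ.
Since the A² factors cancel between numerator and denominator, ⟨ρ²⟩ = 14·λ^2.
Putting λ = 3.21 gives 144.3.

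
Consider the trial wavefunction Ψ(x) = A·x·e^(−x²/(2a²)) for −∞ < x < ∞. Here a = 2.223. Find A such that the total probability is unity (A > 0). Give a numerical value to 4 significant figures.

We need A² ∫|f|² dx = 1, taking the integral from −∞ to ∞.
∫|Ψ|² dx = A²·(√(π)·a^3/2).
So A² = (√(π)·a^3/2)^(−1).
With a = 2.223: A² = 0.10272 and A = 0.32049.

A ≈ 0.3205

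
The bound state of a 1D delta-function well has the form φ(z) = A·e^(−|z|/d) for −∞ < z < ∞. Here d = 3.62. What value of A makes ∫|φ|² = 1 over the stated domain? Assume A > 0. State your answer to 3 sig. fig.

A ≈ 0.526

Require ∫ |φ|² dz = 1 over the whole domain.
∫|φ|² dz = A²·(d).
With d = 3.62: A² = 0.2762 and A = 0.5256.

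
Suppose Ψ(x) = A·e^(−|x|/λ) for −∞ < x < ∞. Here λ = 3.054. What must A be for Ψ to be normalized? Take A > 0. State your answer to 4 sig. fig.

A ≈ 0.5722

We need A² ∫|f|² dx = 1, taking the integral from −∞ to ∞.
Carrying out the integral gives A² · λ.
Hence A² = 1/[λ].
Substituting λ = 3.054 gives A² = 0.32744, so A = 0.57222.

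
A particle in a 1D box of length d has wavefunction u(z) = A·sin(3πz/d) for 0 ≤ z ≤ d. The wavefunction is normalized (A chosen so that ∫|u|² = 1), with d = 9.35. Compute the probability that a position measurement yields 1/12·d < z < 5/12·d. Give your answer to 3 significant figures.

P ≈ 0.333

P = ∫_{1/12·d}^{5/12·d} |u(z)|² dz.
The normalization integral ∫|u|²dz over the whole domain equals d/2·A², and A² cancels in the ratio.
In terms of t = z/d (A² and the length scale cancel between numerator and denominator), P = [∫_{1/12}^{5/12} sin(3·π·t)^2 dt] / [∫_{0}^{1} sin(3·π·t)^2 dt].
An antiderivative of sin(3·π·t)^2 is t/2 - sin(6·π·t)/(12·π); evaluating from 1/12 to 5/12 gives 1/6, while the full integral is 1/2.
Taking the ratio, P = 1/3.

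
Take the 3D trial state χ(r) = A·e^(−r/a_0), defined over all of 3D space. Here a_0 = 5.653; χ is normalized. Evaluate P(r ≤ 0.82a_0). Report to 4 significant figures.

With dV = 4πr²dr, the probability is ∫|χ|² dV over r ≤ 0.82a_0.
The full normalization integral is A²·[π·a_0^3] = 1, fixing A².
Substituting u = r/a_0, A², 4π and the length scale all cancel in the ratio: P = ∫_{0}^{0.82} u^2·e^(-2·u) du / ∫_{0}^{∞} u^2·e^(-2·u) du.
An antiderivative of u^2·e^(-2·u) is -(2·u^2 + 2·u + 1)·e^(-2·u)/4; evaluating from 0 to 0.82 gives 1/4 - 4981·e^(-41/25)/5000, while the full integral is 1/4.
The region integral divided by the full integral gives P = 0.22703.

P ≈ 0.2270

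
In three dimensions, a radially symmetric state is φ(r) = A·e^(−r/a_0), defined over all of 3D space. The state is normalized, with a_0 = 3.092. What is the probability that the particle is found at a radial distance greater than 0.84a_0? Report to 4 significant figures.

Integrate the radial probability density 4πr²|φ|² over r > 0.84a_0.
The full normalization integral is A²·[π·a_0^3] = 1, fixing A².
In terms of u = r/a_0 (A², 4π and the length scale all cancel between numerator and denominator), P = [∫_{0.84}^{∞} u^2·e^(-2·u) du] / [∫_{0}^{∞} u^2·e^(-2·u) du].
Using ∫ u^2·e^(-2·u) du = -(2·u^2 + 2·u + 1)·e^(-2·u)/4, the numerator is 2557·e^(-42/25)/2500 and the denominator is 1/4.
This evaluates to P = 0.76249.

P ≈ 0.7625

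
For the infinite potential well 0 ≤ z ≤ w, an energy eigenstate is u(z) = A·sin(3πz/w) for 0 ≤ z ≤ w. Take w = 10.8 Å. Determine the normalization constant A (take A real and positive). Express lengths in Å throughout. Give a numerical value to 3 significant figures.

Normalization requires ∫|u|² dz = 1, integrated from 0 to w.
Using sin²θ = (1 − cos 2θ)/2, carrying out the integral gives A² · w/2.
Setting this equal to 1 gives A² = 1/(w/2).
Substituting w = 10.8 gives A² = 0.1852, so A = 0.4303.

A ≈ 0.430 Å^(-1/2)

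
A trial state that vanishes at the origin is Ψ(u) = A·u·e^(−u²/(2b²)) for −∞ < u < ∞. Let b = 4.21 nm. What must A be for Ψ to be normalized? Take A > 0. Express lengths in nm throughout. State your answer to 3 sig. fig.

We need A² ∫|f|² du = 1, taking the integral from −∞ to ∞.
Carrying out the integral gives A² · √(π)·b^3/2.
Hence A² = 1/[√(π)·b^3/2].
Substituting b = 4.21 gives A² = 0.01512, so A = 0.1230.

A ≈ 0.123 nm^(-3/2)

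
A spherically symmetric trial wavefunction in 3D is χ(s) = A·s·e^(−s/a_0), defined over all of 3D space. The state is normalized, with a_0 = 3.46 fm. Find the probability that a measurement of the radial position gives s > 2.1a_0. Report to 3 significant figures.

P ≈ 0.590

Integrate the radial probability density 4πs²|χ|² over s > 2.1a_0.
Normalization gives A² = 1/(3·π·a_0^5).
Substituting u = s/a_0, A², 4π and the length scale all cancel in the ratio: P = ∫_{2.1}^{∞} u^4·e^(-2·u) du / ∫_{0}^{∞} u^4·e^(-2·u) du.
An antiderivative of u^4·e^(-2·u) is -(u^4/2 + u^3 + 3·u^2/2 + 3·u/2 + 3/4)·e^(-2·u); evaluating from 2.1 to ∞ gives ≈ 0.44237, while the full integral is 3/4.
This evaluates to P = 0.5898.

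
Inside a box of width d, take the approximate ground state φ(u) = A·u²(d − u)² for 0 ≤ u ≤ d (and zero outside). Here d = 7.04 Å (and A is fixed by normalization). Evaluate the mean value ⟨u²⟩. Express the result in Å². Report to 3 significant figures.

⟨u^2⟩ ≈ 13.5 Å^2

The expectation value is the |φ|²-weighted average of u^2: ∫ u^2|φ|² du.
Expanding the polynomial and integrating term by term, the ratio of the moment integral to the normalization integral gives ⟨u²⟩ = 3·d^2/11.
Putting d = 7.04 gives 13.52.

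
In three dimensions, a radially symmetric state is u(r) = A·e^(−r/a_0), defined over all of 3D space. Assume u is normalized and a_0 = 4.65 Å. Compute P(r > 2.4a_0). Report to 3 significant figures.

P ≈ 0.143

P = ∫ |u|² 4πr² dr over r > 2.4a_0.
Normalization gives A² = 1/(π·a_0^3).
In terms of t = r/a_0 (A², 4π and the length scale all cancel between numerator and denominator), P = [∫_{2.4}^{∞} t^2·e^(-2·t) dt] / [∫_{0}^{∞} t^2·e^(-2·t) dt].
With ∫ t^2·e^(-2·t) dt = -(2·t^2 + 2·t + 1)·e^(-2·t)/4 + C, the region integral is 433·e^(-24/5)/100 and the full one is 1/4.
Taking the ratio yields P = 0.1425.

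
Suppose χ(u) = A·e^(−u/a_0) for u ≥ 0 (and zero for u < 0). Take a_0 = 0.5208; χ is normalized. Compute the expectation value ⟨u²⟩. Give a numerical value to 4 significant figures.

By definition ⟨u²⟩ = ∫ u^2 |χ(u)|² du.
With ∫₀^∞ u^2 e^(−αu) du = 2!/α^3, the ratio of the moment integral to the normalization integral gives ⟨u²⟩ = a_0^2/2.
With a_0 = 0.5208, ⟨u^2⟩ = 0.13562.

⟨u^2⟩ ≈ 0.1356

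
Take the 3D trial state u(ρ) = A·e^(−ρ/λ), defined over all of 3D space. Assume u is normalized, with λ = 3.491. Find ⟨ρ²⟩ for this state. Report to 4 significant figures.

⟨ρ²⟩ = ∫ ρ^2 |u|² 4πρ² dρ over the full domain.
Since the A² factors cancel between numerator and denominator, ⟨ρ²⟩ = 3·λ^2.
Putting λ = 3.491 gives 36.561.

⟨ρ^2⟩ ≈ 36.56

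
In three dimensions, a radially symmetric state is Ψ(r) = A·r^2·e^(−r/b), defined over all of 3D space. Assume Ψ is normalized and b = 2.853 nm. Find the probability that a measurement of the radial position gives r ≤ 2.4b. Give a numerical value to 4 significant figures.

Integrate the radial probability density 4πr²|Ψ|² over r ≤ 2.4b.
A² is fixed by ∫₀^∞ 4πr²|Ψ|² dr = 1, i.e. A² = (45·π·b^7/2)^(−1).
Let u = r/b; then A², 4π and the length scale all cancel, so P = ∫_{0}^{2.4} u^6·e^(-2·u) du ÷ ∫_{0}^{∞} u^6·e^(-2·u) du.
An antiderivative of u^6·e^(-2·u) is -(4·u^6 + 12·u^5 + 30·u^4 + 60·u^3 + 90·u^2 + 90·u + 45)·e^(-2·u)/8; evaluating from 0 to 2.4 gives ≈ 1.17672, while the full integral is 45/8.
This evaluates to P = 0.20920.

P ≈ 0.2092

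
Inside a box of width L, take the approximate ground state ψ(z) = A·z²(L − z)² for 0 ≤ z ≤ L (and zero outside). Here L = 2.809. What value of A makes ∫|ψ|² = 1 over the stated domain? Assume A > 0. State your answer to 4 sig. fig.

A ≈ 0.2405

Normalization requires ∫|ψ|² dz = 1, integrated from 0 to L.
Expanding the polynomial and integrating term by term, ∫|ψ|² dz = A²·(L^9/630).
So A² = (L^9/630)^(−1).
Plugging in L = 2.809 yields A = 0.24054.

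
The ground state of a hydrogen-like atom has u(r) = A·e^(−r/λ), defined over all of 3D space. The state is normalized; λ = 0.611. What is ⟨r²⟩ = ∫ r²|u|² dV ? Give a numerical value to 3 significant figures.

⟨r^2⟩ ≈ 1.12

The expectation value is the |u|²-weighted average of r^2: ∫ r^2|u|² 4πr² dr.
Recall ∫₀^∞ r^m e^(−r/β) dr = m!·β^(m+1), the ratio of the moment integral to the normalization integral gives ⟨r²⟩ = 3·λ^2.
Putting λ = 0.611 gives 1.120.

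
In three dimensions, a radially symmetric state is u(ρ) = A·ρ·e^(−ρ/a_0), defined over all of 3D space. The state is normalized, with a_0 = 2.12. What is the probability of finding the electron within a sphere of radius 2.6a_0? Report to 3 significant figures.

Integrate the radial probability density 4πρ²|u|² over ρ ≤ 2.6a_0.
A² is fixed by ∫₀^∞ 4πρ²|u|² dρ = 1, i.e. A² = (3·π·a_0^5)^(−1).
Substituting t = ρ/a_0, A², 4π and the length scale all cancel in the ratio: P = ∫_{0}^{2.6} t^4·e^(-2·t) dt / ∫_{0}^{∞} t^4·e^(-2·t) dt.
An antiderivative of t^4·e^(-2·t) is -(t^4/2 + t^3 + 3·t^2/2 + 3·t/2 + 3/4)·e^(-2·t); evaluating from 0 to 2.6 gives ≈ 0.44540, while the full integral is 3/4.
Taking the ratio yields P = 0.5939.

P ≈ 0.594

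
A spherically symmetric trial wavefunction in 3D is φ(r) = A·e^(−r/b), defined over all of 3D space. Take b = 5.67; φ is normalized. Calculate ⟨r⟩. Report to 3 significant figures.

⟨r⟩ ≈ 8.51

By definition ⟨r⟩ = ∫ r |φ(r)|² 4πr² dr.
Evaluating both integrals, ⟨r⟩ = 3·b/2.
With b = 5.67, ⟨r⟩ = 8.505.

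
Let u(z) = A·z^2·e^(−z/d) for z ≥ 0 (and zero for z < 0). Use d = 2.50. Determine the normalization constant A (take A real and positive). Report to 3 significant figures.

We need A² ∫|f|² dz = 1, taking the integral from 0 to ∞.
Using ∫₀^∞ zⁿ e^(−αz) dz = n!/αⁿ⁺¹, ∫|u|² dz = A²·(3·d^5/4).
So A² = (3·d^5/4)^(−1).
Substituting d = 2.50 gives A² = 0.01365, so A = 0.1168.

A ≈ 0.117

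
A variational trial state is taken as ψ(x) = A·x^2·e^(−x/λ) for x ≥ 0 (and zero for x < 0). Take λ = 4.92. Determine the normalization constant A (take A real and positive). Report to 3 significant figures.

A ≈ 0.0215

Normalization requires ∫|ψ|² dx = 1, integrated from 0 to ∞.
Using ∫₀^∞ xⁿ e^(−αx) dx = n!/αⁿ⁺¹, with ψ = A·x^2·e^(−x/λ), the integral evaluates to A²·[3·λ^5/4].
So A² = (3·λ^5/4)^(−1).
Substituting λ = 4.92 gives A² = 0.0004625, so A = 0.02151.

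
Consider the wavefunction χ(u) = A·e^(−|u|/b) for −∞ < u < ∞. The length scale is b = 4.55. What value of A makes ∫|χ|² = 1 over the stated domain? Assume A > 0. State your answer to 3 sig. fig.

A ≈ 0.469

Normalization requires ∫|χ|² du = 1, integrated from −∞ to ∞.
Carrying out the integral gives A² · b.
Hence A² = 1/[b].
Substituting b = 4.55 gives A² = 0.2198, so A = 0.4688.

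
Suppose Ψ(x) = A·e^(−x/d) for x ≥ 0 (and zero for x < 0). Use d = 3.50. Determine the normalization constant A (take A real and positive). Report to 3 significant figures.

A ≈ 0.756

The normalization condition is ∫|Ψ|² dx = 1 from 0 to ∞.
With ∫₀^∞ x^0 e^(−αx) dx = 0!/α^1, ∫|Ψ|² dx = A²·(d/2).
Setting this equal to 1 gives A² = 1/(d/2).
With d = 3.50: A² = 0.5714 and A = 0.7559.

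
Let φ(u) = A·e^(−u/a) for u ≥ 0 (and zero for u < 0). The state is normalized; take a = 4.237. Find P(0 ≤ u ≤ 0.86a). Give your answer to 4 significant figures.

P ≈ 0.8209

P = ∫_{0}^{0.86a} |φ(u)|² du.
With A² fixed by ∫|φ|² = 1, i.e. A² = (a/2)^(−1), substitute and integrate.
In terms of t = u/a (A² and the length scale cancel between numerator and denominator), P = [∫_{0}^{0.86} e^(-2·t) dt] / [∫_{0}^{∞} e^(-2·t) dt].
Using ∫ e^(-2·t) dt = -e^(-2·t)/2, the numerator is 1/2 - e^(-43/25)/2 and the denominator is 1/2.
Taking the ratio, P = 0.82093.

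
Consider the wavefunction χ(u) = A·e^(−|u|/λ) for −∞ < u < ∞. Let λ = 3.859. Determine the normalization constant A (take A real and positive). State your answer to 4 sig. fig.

A ≈ 0.5091

The normalization condition is ∫|χ|² du = 1 from −∞ to ∞.
Recall ∫₀^∞ u^m e^(−u/β) du = m!·β^(m+1), with χ = A·e^(−|u|/λ), the integral evaluates to A²·[λ].
Hence A² = 1/[λ].
With λ = 3.859: A² = 0.25913 and A = 0.50905.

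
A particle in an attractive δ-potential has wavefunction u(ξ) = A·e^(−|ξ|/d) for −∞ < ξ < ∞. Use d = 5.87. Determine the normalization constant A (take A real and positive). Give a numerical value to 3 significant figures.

The normalization condition is ∫|u|² dξ = 1 from −∞ to ∞.
With u = A·e^(−|ξ|/d), the integral evaluates to A²·[d].
With d = 5.87: A² = 0.1704 and A = 0.4127.

A ≈ 0.413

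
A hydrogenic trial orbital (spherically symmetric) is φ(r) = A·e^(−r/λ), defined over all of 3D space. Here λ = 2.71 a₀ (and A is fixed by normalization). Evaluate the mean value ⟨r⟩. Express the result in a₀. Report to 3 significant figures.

The expectation value is the |φ|²-weighted average of r: ∫ r|φ|² 4πr² dr.
With ∫₀^∞ r^3 e^(−αr) dr = 3!/α^4, the ratio of the moment integral to the normalization integral gives ⟨r⟩ = 3·λ/2.
With λ = 2.71, ⟨r⟩ = 4.065.

⟨r⟩ ≈ 4.07 a₀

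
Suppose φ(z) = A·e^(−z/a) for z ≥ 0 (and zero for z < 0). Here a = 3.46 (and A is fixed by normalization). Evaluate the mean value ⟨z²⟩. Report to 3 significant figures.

By definition ⟨z²⟩ = ∫ z^2 |φ(z)|² dz.
Since the A² factors cancel between numerator and denominator, ⟨z²⟩ = a^2/2.
Putting a = 3.46 gives 5.986.

⟨z^2⟩ ≈ 5.99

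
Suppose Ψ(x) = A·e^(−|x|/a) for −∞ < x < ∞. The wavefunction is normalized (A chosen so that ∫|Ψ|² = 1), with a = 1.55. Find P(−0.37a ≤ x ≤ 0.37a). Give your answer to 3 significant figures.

P ≈ 0.523

P = ∫_{−0.37a}^{0.37a} |Ψ(x)|² dx.
The normalization integral ∫|Ψ|²dx over the whole domain equals a·A², and A² cancels in the ratio.
Both integrals are even about x = 0, so only the x ≥ 0 halves are needed (the factors of 2 cancel). Let u = x/a; then A² and the length scale cancel, so P = ∫_{0}^{0.37} e^(-2·u) du ÷ ∫_{0}^{∞} e^(-2·u) du.
An antiderivative of e^(-2·u) is -e^(-2·u)/2; evaluating from 0 to 0.37 gives 1/2 - e^(-37/50)/2, while the full integral is 1/2.
This works out to P = 0.5229.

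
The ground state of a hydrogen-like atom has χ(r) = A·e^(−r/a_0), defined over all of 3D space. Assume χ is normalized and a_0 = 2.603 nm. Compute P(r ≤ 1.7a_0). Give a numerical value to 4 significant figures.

Integrate the radial probability density 4πr²|χ|² over r ≤ 1.7a_0.
The full normalization integral is A²·[π·a_0^3] = 1, fixing A².
In terms of u = r/a_0 (A², 4π and the length scale all cancel between numerator and denominator), P = [∫_{0}^{1.7} u^2·e^(-2·u) du] / [∫_{0}^{∞} u^2·e^(-2·u) du].
With ∫ u^2·e^(-2·u) du = -(2·u^2 + 2·u + 1)·e^(-2·u)/4 + C, the region integral is 1/4 - 509·e^(-17/5)/200 and the full one is 1/4.
The region integral divided by the full integral gives P = 0.66026.

P ≈ 0.6603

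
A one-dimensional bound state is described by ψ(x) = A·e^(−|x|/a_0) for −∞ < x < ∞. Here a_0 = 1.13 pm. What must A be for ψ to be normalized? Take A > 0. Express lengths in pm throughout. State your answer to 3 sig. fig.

Normalization requires ∫|ψ|² dx = 1, integrated from −∞ to ∞.
Using ∫₀^∞ xⁿ e^(−αx) dx = n!/αⁿ⁺¹, with ψ = A·e^(−|x|/a_0), the integral evaluates to A²·[a_0].
Substituting a_0 = 1.13 gives A² = 0.8850, so A = 0.9407.

A ≈ 0.941 pm^(-1/2)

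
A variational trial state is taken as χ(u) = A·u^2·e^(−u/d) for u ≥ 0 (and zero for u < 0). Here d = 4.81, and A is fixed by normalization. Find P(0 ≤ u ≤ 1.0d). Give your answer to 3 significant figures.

P ≈ 0.0527

The probability is P = ∫ |χ|² du over [0, 1.0d].
With A² fixed by ∫|χ|² = 1, i.e. A² = (3·d^5/4)^(−1), substitute and integrate.
Substituting t = u/d, A² and the length scale cancel in the ratio: P = ∫_{0}^{1.0} t^4·e^(-2·t) dt / ∫_{0}^{∞} t^4·e^(-2·t) dt.
Using ∫ t^4·e^(-2·t) dt = -(t^4/2 + t^3 + 3·t^2/2 + 3·t/2 + 3/4)·e^(-2·t), the numerator is 3/4 - 21·e^(-2)/4 and the denominator is 3/4.
This works out to P = 0.05265.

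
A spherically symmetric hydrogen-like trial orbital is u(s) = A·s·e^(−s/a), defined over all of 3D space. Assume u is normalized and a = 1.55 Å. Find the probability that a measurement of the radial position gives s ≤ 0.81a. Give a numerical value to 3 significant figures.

P = ∫ |u|² 4πs² ds over s ≤ 0.81a.
A² is fixed by ∫₀^∞ 4πs²|u|² ds = 1, i.e. A² = (3·π·a^5)^(−1).
Substituting t = s/a, A², 4π and the length scale all cancel in the ratio: P = ∫_{0}^{0.81} t^4·e^(-2·t) dt / ∫_{0}^{∞} t^4·e^(-2·t) dt.
Using ∫ t^4·e^(-2·t) dt = -(t^4/2 + t^3 + 3·t^2/2 + 3·t/2 + 3/4)·e^(-2·t), the numerator is ≈ 0.018601 and the denominator is 3/4.
This evaluates to P = 0.02480.

P ≈ 0.0248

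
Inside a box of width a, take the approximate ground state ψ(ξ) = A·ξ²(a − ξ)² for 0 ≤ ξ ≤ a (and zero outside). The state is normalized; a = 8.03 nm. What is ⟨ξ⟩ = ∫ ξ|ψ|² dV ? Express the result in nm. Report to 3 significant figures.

The expectation value is the |ψ|²-weighted average of ξ: ∫ ξ|ψ|² dξ.
Evaluating both integrals, ⟨ξ⟩ = a/2.
With a = 8.03, ⟨ξ⟩ = 4.015.

⟨ξ⟩ ≈ 4.02 nm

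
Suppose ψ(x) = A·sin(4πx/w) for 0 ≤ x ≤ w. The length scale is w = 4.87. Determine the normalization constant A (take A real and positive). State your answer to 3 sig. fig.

The normalization condition is ∫|ψ|² dx = 1 from 0 to w.
Using sin²θ = (1 − cos 2θ)/2, carrying out the integral gives A² · w/2.
So A² = (w/2)^(−1).
With w = 4.87: A² = 0.4107 and A = 0.6408.

A ≈ 0.641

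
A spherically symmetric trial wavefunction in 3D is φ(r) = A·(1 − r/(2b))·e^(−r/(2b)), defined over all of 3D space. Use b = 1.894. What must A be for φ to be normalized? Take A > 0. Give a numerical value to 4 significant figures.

Require ∫ |φ|² 4πr² dr = 1 over the whole domain.
With ∫₀^∞ r^4 e^(−αr) dr = 4!/α^5, carrying out the integral gives A² · 8·π·b^3.
So A² = (8·π·b^3)^(−1).
Substituting b = 1.894 gives A² = 0.0058563, so A = 0.076526.

A ≈ 0.07653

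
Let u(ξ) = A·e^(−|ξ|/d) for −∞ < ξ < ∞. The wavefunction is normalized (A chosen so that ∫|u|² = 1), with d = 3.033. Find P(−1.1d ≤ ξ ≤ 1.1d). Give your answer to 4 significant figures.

P ≈ 0.8892

The probability is P = ∫ |u|² dξ over [−1.1d, 1.1d].
The normalization integral ∫|u|²dξ over the whole domain equals d·A², and A² cancels in the ratio.
By symmetry take twice the ξ ≥ 0 contribution in numerator and denominator; the 2's cancel. In terms of t = ξ/d (A² and the length scale cancel between numerator and denominator), P = [∫_{0}^{1.1} e^(-2·t) dt] / [∫_{0}^{∞} e^(-2·t) dt].
With ∫ e^(-2·t) dt = -e^(-2·t)/2 + C, the region integral is 1/2 - e^(-11/5)/2 and the full one is 1/2.
Taking the ratio, P = 0.88920.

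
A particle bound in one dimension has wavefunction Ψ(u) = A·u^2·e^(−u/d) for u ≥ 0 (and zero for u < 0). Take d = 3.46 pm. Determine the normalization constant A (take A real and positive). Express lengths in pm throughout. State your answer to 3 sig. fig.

A ≈ 0.0519 pm^(-5/2)

We need A² ∫|f|² du = 1, taking the integral from 0 to ∞.
With ∫₀^∞ u^4 e^(−αu) du = 4!/α^5, ∫|Ψ|² du = A²·(3·d^5/4).
So A² = (3·d^5/4)^(−1).
With d = 3.46: A² = 0.002689 and A = 0.05185.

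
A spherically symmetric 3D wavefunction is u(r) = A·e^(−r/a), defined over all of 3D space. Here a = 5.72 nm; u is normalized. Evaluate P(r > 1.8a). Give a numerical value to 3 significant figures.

P ≈ 0.303

With dV = 4πr²dr, the probability is ∫|u|² dV over r > 1.8a.
The full normalization integral is A²·[π·a^3] = 1, fixing A².
Substituting t = r/a, A², 4π and the length scale all cancel in the ratio: P = ∫_{1.8}^{∞} t^2·e^(-2·t) dt / ∫_{0}^{∞} t^2·e^(-2·t) dt.
Using ∫ t^2·e^(-2·t) dt = -(2·t^2 + 2·t + 1)·e^(-2·t)/4, the numerator is 277·e^(-18/5)/100 and the denominator is 1/4.
Taking the ratio yields P = 0.3027.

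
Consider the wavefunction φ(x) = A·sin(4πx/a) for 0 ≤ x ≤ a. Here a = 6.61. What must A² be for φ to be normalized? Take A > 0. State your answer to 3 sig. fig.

A^2 ≈ 0.303

We need A² ∫|f|² dx = 1, taking the integral from 0 to a.
Using sin²θ = (1 − cos 2θ)/2, ∫|φ|² dx = A²·(a/2).
So A² = (a/2)^(−1).
Plugging in a = 6.61 yields A = 0.5501.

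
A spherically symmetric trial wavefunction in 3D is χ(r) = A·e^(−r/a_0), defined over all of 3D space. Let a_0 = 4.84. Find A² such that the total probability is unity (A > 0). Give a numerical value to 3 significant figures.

We need A² ∫|f|² 4πr² dr = 1, taking the integral from 0 to ∞.
In 3D with spherical symmetry the volume element is 4πr² dr.
With ∫₀^∞ r^2 e^(−αr) dr = 2!/α^3, the integral (without the A² prefactor) comes out to π·a_0^3.
So A² = (π·a_0^3)^(−1).
Substituting a_0 = 4.84 gives A² = 0.002807, so A = 0.05299.

A^2 ≈ 0.00281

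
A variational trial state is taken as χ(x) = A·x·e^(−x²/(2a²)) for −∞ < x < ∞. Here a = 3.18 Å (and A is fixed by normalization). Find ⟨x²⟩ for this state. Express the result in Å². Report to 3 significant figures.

⟨x^2⟩ ≈ 15.2 Å^2

By definition ⟨x²⟩ = ∫ x^2 |χ(x)|² dx.
Using the Gaussian integral ∫_{−∞}^{∞} e^(−αx²) dx = √(π/α), the ratio of the moment integral to the normalization integral gives ⟨x²⟩ = 3·a^2/2.
Putting a = 3.18 gives 15.17.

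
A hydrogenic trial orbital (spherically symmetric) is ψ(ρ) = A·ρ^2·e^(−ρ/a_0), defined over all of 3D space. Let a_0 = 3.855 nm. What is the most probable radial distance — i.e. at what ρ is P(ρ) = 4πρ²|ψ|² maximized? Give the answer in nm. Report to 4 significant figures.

ρ ≈ 11.57 nm

Differentiate P(ρ) = 4πρ²|ψ|² with respect to ρ and set to zero.
Solving yields ρ = 3·a_0.
With a_0 = 3.855, the most probable radial distance is 11.565 nm.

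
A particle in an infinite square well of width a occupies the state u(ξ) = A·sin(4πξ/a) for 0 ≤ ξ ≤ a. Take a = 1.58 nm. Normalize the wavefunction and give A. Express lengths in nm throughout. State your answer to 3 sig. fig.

A ≈ 1.13 nm^(-1/2)

We need A² ∫|f|² dξ = 1, taking the integral from 0 to a.
With ∫₀^a sin²(nπξ/a) dξ = a/2, ∫|u|² dξ = A²·(a/2).
Setting this equal to 1 gives A² = 1/(a/2).
Plugging in a = 1.58 yields A = 1.125.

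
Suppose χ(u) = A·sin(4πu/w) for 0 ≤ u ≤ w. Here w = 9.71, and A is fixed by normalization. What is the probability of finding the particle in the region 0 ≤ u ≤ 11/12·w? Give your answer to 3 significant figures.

P ≈ 0.951

The probability is P = ∫ |χ|² du over [0, 11/12·w].
With A² fixed by ∫|χ|² = 1, i.e. A² = (w/2)^(−1), substitute and integrate.
Let t = u/w; then A² and the length scale cancel, so P = ∫_{0}^{11/12} sin(4·π·t)^2 dt ÷ ∫_{0}^{1} sin(4·π·t)^2 dt.
With ∫ sin(4·π·t)^2 dt = t/2 - sin(4·π·t)·cos(4·π·t)/(8·π) + C, the region integral is √(3)/(32·π) + 11/24 and the full one is 1/2.
Taking the ratio, P = √(3)/(16·π) + 11/12.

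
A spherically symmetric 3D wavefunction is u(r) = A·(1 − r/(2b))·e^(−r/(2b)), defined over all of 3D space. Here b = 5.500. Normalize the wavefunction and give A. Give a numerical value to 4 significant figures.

Normalization requires ∫|u|² 4πr² dr = 1, integrated from 0 to ∞.
Using ∫₀^∞ rⁿ e^(−αr) dr = n!/αⁿ⁺¹, with u = A·(1 − r/(2b))·e^(−r/(2b)), the integral evaluates to A²·[8·π·b^3].
Plugging in b = 5.500 yields A = 0.015465.

A ≈ 0.01546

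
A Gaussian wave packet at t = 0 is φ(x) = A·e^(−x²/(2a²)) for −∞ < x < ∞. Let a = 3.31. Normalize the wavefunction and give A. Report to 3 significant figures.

Normalization requires ∫|φ|² dx = 1, integrated from −∞ to ∞.
With ∫_{−∞}^{∞} x^(2m) e^(−αx²) dx = (2m−1)!!·√π / (2^m α^(m+1/2)), the integral (without the A² prefactor) comes out to √(π)·a.
Plugging in a = 3.31 yields A = 0.4129.

A ≈ 0.413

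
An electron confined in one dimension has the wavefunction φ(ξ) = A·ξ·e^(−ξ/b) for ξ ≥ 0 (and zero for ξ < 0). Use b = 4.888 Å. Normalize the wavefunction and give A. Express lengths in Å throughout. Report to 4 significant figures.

A ≈ 0.1851 Å^(-3/2)

Require ∫ |φ|² dξ = 1 over the whole domain.
With ∫₀^∞ ξ^2 e^(−αξ) dξ = 2!/α^3, ∫|φ|² dξ = A²·(b^3/4).
Plugging in b = 4.888 yields A = 0.18507.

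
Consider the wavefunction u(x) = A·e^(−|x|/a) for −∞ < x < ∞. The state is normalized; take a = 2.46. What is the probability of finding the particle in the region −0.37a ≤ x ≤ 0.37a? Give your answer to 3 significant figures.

P ≈ 0.523

P = ∫_{−0.37a}^{0.37a} |u(x)|² dx.
The normalization integral ∫|u|²dx over the whole domain equals a·A², and A² cancels in the ratio.
Both integrals are even about x = 0, so only the x ≥ 0 halves are needed (the factors of 2 cancel). Let t = x/a; then A² and the length scale cancel, so P = ∫_{0}^{0.37} e^(-2·t) dt ÷ ∫_{0}^{∞} e^(-2·t) dt.
Using ∫ e^(-2·t) dt = -e^(-2·t)/2, the numerator is 1/2 - e^(-37/50)/2 and the denominator is 1/2.
Taking the ratio, P = 0.5229.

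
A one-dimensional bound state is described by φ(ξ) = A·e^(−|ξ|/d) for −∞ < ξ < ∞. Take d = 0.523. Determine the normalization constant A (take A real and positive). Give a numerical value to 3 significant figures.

A ≈ 1.38

Require ∫ |φ|² dξ = 1 over the whole domain.
Using ∫₀^∞ ξⁿ e^(−αξ) dξ = n!/αⁿ⁺¹, ∫|φ|² dξ = A²·(d).
Hence A² = 1/[d].
Substituting d = 0.523 gives A² = 1.912, so A = 1.383.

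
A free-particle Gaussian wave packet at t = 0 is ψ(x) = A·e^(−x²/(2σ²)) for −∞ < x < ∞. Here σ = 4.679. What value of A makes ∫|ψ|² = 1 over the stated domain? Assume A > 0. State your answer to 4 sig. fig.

A ≈ 0.3472

The normalization condition is ∫|ψ|² dx = 1 from −∞ to ∞.
Using the Gaussian integral ∫_{−∞}^{∞} e^(−αx²) dx = √(π/α), with ψ = A·e^(−x²/(2σ²)), the integral evaluates to A²·[√(π)·σ].
So A² = (√(π)·σ)^(−1).
Substituting σ = 4.679 gives A² = 0.12058, so A = 0.34725.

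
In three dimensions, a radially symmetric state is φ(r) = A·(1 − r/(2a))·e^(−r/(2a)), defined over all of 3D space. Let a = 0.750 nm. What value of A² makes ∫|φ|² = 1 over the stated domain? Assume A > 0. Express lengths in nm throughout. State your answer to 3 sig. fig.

We need A² ∫|f|² 4πr² dr = 1, taking the integral from 0 to ∞.
(Spherical symmetry: dV = 4πr² dr.)
With φ = A·(1 − r/(2a))·e^(−r/(2a)), the integral evaluates to A²·[8·π·a^3].
Hence A² = 1/[8·π·a^3].
With a = 0.750: A² = 0.09431 and A = 0.3071.

A^2 ≈ 0.0943 nm^(-3)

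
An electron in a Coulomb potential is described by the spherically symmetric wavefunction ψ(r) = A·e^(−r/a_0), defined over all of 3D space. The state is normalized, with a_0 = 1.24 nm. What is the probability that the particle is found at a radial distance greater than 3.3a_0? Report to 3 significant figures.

Integrate the radial probability density 4πr²|ψ|² over r > 3.3a_0.
Normalization gives A² = 1/(π·a_0^3).
Let u = r/a_0; then A², 4π and the length scale all cancel, so P = ∫_{3.3}^{∞} u^2·e^(-2·u) du ÷ ∫_{0}^{∞} u^2·e^(-2·u) du.
With ∫ u^2·e^(-2·u) du = -(2·u^2 + 2·u + 1)·e^(-2·u)/4 + C, the region integral is 1469·e^(-33/5)/200 and the full one is 1/4.
Taking the ratio yields P = 0.03997.

P ≈ 0.0400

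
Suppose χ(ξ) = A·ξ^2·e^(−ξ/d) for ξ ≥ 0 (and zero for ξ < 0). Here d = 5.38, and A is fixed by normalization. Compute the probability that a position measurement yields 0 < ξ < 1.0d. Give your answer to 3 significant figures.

The probability is P = ∫ |χ|² dξ over [0, 1.0d].
With A² fixed by ∫|χ|² = 1, i.e. A² = (3·d^5/4)^(−1), substitute and integrate.
In terms of u = ξ/d (A² and the length scale cancel between numerator and denominator), P = [∫_{0}^{1.0} u^4·e^(-2·u) du] / [∫_{0}^{∞} u^4·e^(-2·u) du].
With ∫ u^4·e^(-2·u) du = -(u^4/2 + u^3 + 3·u^2/2 + 3·u/2 + 3/4)·e^(-2·u) + C, the region integral is 3/4 - 21·e^(-2)/4 and the full one is 3/4.
The result is P = 0.05265.

P ≈ 0.0527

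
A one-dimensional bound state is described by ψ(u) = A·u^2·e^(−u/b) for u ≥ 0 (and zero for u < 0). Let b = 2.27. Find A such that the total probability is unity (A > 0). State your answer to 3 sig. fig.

A ≈ 0.149

We need A² ∫|f|² du = 1, taking the integral from 0 to ∞.
The integral (without the A² prefactor) comes out to 3·b^5/4.
Substituting b = 2.27 gives A² = 0.02212, so A = 0.1487.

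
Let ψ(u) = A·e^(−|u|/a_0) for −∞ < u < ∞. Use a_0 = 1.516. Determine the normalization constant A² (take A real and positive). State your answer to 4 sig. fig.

We need A² ∫|f|² du = 1, taking the integral from −∞ to ∞.
Carrying out the integral gives A² · a_0.
So A² = (a_0)^(−1).
Plugging in a_0 = 1.516 yields A = 0.81218.

A^2 ≈ 0.6596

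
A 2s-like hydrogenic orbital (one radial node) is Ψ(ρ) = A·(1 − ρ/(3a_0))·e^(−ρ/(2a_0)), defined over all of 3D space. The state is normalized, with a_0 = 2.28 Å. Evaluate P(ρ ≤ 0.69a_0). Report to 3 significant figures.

P = ∫ |Ψ|² 4πρ² dρ over ρ ≤ 0.69a_0.
Normalization gives A² = 1/(8·π·a_0^3/3).
In terms of u = ρ/a_0 (A², 4π and the length scale all cancel between numerator and denominator), P = [∫_{0}^{0.69} u^2·(1 - u/3)^2·e^(-u) du] / [∫_{0}^{∞} u^2·(1 - u/3)^2·e^(-u) du].
Using ∫ u^2·(1 - u/3)^2·e^(-u) du = (-u^4 + 2·u^3 - 3·u^2 - 6·u - 6)·e^(-u)/9, the numerator is ≈ 0.045941 and the denominator is 2/3.
The region integral divided by the full integral gives P = 0.06891.

P ≈ 0.0689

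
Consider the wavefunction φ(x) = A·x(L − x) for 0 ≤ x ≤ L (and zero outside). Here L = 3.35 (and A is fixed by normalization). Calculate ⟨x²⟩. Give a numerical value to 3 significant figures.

⟨x^2⟩ ≈ 3.21

⟨x²⟩ = ∫ x^2 |φ|² dx over the full domain.
Expanding the polynomial and integrating term by term, since the A² factors cancel between numerator and denominator, ⟨x²⟩ = 2·L^2/7.
Putting L = 3.35 gives 3.206.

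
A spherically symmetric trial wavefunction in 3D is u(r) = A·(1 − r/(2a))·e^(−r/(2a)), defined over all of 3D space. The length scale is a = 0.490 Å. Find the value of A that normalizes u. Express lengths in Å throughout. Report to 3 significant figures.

A ≈ 0.582 Å^(-3/2)

Normalization requires ∫|u|² 4πr² dr = 1, integrated from 0 to ∞.
(Spherical symmetry: dV = 4πr² dr.)
Recall ∫₀^∞ r^m e^(−r/β) dr = m!·β^(m+1), ∫|u|² 4πr² dr = A²·(8·π·a^3).
Substituting a = 0.490 gives A² = 0.3382, so A = 0.5815.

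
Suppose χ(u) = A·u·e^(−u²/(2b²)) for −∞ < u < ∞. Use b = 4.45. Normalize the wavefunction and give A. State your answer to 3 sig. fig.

A ≈ 0.113

Require ∫ |χ|² du = 1 over the whole domain.
With ∫_{−∞}^{∞} u^(2m) e^(−αu²) du = (2m−1)!!·√π / (2^m α^(m+1/2)), ∫|χ|² du = A²·(√(π)·b^3/2).
Hence A² = 1/[√(π)·b^3/2].
With b = 4.45: A² = 0.01280 and A = 0.1132.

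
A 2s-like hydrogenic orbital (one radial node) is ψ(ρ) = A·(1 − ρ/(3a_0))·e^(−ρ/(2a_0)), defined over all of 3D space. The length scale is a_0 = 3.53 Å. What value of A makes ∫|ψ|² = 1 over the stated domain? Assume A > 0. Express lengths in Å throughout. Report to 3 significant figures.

Normalization requires ∫|ψ|² 4πρ² dρ = 1, integrated from 0 to ∞.
In 3D with spherical symmetry the volume element is 4πρ² dρ.
Using ∫₀^∞ ρⁿ e^(−αρ) dρ = n!/αⁿ⁺¹, with ψ = A·(1 − ρ/(3a_0))·e^(−ρ/(2a_0)), the integral evaluates to A²·[8·π·a_0^3/3].
With a_0 = 3.53: A² = 0.002714 and A = 0.05209.

A ≈ 0.0521 Å^(-3/2)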